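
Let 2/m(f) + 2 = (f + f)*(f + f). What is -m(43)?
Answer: -1/3697 ≈ -0.00027049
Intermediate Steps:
m(f) = 2/(-2 + 4*f**2) (m(f) = 2/(-2 + (f + f)*(f + f)) = 2/(-2 + (2*f)*(2*f)) = 2/(-2 + 4*f**2))
-m(43) = -1/(-1 + 2*43**2) = -1/(-1 + 2*1849) = -1/(-1 + 3698) = -1/3697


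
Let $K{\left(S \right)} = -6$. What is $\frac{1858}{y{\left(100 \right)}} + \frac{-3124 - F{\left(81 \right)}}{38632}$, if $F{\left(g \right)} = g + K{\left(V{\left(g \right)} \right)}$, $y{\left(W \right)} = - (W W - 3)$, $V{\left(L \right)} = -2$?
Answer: $- \frac{103758659}{386204104} \approx -0.26866$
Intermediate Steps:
$y{\left(W \right)} = 3 - W^{2}$ ($y{\left(W \right)} = - (W^{2} - 3) = - (-3 + W^{2}) = 3 - W^{2}$)
$F{\left(g \right)} = -6 + g$ ($F{\left(g \right)} = g - 6 = -6 + g$)
$\frac{1858}{y{\left(100 \right)}} + \frac{-3124 - F{\left(81 \right)}}{38632} = \frac{1858}{3 - 100^{2}} + \frac{-3124 - \left(-6 + 81\right)}{38632} = \frac{1858}{3 - 10000} + \left(-3124 - 75\right) \frac{1}{38632} = \frac{1858}{-9997} - \frac{3199}{38632} = 1858 \left(- \frac{1}{9997}\right) - \frac{3199}{38632} = - \frac{1858}{9997} - \frac{3199}{38632} = - \frac{103758659}{386204104}$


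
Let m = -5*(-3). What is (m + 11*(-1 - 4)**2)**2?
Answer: 84100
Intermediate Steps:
m = 15
(m + 11*(-1 - 4)**2)**2 = (15 + 11*(-1 - 4)**2)**2 = (15 + 11*(-5)**2)**2 = (15 + 11*25)**2 = (15 + 275)**2 = 290**2 = 84100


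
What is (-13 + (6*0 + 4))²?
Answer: 81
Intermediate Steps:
(-13 + (6*0 + 4))² = (-13 + (0 + 4))² = (-13 + 4)² = (-9)² = 81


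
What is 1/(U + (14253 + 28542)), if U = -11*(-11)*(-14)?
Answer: 1/41101 ≈ 2.4330e-5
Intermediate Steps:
U = -1694 (U = 121*(-14) = -1694)
1/(U + (14253 + 28542)) = 1/(-1694 + (14253 + 28542)) = 1/(-1694 + 42795) = 1/41101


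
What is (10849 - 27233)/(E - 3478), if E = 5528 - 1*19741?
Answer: 16384/17691 ≈ 0.92612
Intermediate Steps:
E = -14213 (E = 5528 - 19741 = -14213)
(10849 - 27233)/(E - 3478) = (10849 - 27233)/(-14213 - 3478) = -16384/(-17691) = -16384*(-1/17691) = 16384/17691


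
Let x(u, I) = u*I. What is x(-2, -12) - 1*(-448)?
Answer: 472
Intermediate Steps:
x(u, I) = I*u
x(-2, -12) - 1*(-448) = -12*(-2) - 1*(-448) = 24 + 448 = 472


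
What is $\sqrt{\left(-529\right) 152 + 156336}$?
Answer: $2 \sqrt{18982} \approx 275.55$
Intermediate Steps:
$\sqrt{\left(-529\right) 152 + 156336} = \sqrt{-80408 + 156336} = \sqrt{75928} = 2 \sqrt{18982}$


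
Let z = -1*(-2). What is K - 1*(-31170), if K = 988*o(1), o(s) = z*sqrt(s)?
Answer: 33146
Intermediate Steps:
z = 2
o(s) = 2*sqrt(s)
K = 1976 (K = 988*(2*sqrt(1)) = 988*(2*1) = 988*2 = 1976)
K - 1*(-31170) = 1976 - 1*(-31170) = 1976 + 31170 = 33146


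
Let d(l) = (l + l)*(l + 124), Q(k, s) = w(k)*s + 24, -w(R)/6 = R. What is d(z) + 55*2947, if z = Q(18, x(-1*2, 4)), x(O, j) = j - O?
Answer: 786085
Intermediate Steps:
w(R) = -6*R
Q(k, s) = 24 - 6*k*s (Q(k, s) = (-6*k)*s + 24 = -6*k*s + 24 = 24 - 6*k*s)
z = -624 (z = 24 - 6*18*(4 - (-1)*2) = 24 - 6*18*(4 - 1*(-2)) = 24 - 6*18*(4 + 2) = 24 - 6*18*6 = 24 - 648 = -624)
d(l) = 2*l*(124 + l) (d(l) = (2*l)*(124 + l) = 2*l*(124 + l))
d(z) + 55*2947 = 2*(-624)*(124 - 624) + 55*2947 = 2*(-624)*(-500) + 162085 = 624000 + 162085 = 786085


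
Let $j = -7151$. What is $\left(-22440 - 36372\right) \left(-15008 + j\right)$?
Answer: $1303215108$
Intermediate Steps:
$\left(-22440 - 36372\right) \left(-15008 + j\right) = \left(-22440 - 36372\right) \left(-15008 - 7151\right) = \left(-58812\right) \left(-22159\right) = 1303215108$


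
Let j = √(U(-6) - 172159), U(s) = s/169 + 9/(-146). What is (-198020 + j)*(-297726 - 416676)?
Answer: 141465884040 - 27477*I*√620186620198/73 ≈ 1.4147e+11 - 2.9642e+8*I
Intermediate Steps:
U(s) = -9/146 + s/169 (U(s) = s*(1/169) + 9*(-1/146) = s/169 - 9/146 = -9/146 + s/169)
j = I*√620186620198/1898 (j = √((-9/146 + (1/169)*(-6)) - 172159) = √((-9/146 - 6/169) - 172159) = √(-2397/24674 - 172159) = √(-4247853563/24674) = I*√620186620198/1898 ≈ 414.92*I)
(-198020 + j)*(-297726 - 416676) = (-198020 + I*√620186620198/1898)*(-297726 - 416676) = (-198020 + I*√620186620198/1898)*(-714402) = 141465884040 - 27477*I*√620186620198/73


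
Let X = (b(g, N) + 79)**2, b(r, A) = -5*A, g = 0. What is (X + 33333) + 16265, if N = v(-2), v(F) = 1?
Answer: 55074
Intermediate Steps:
N = 1
X = 5476 (X = (-5*1 + 79)**2 = (-5 + 79)**2 = 74**2 = 5476)
(X + 33333) + 16265 = (5476 + 33333) + 16265 = 38809 + 16265 = 55074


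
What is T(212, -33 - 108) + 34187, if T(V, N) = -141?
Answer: 34046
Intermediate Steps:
T(212, -33 - 108) + 34187 = -141 + 34187 = 34046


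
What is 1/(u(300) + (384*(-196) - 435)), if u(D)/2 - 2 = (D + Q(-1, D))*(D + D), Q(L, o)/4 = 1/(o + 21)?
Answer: 107/30422235 ≈ 3.5172e-6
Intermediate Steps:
Q(L, o) = 4/(21 + o) (Q(L, o) = 4/(o + 21) = 4/(21 + o))
u(D) = 4 + 4*D*(D + 4/(21 + D)) (u(D) = 4 + 2*((D + 4/(21 + D))*(D + D)) = 4 + 2*((D + 4/(21 + D))*(2*D)) = 4 + 2*(2*D*(D + 4/(21 + D))) = 4 + 4*D*(D + 4/(21 + D)))
1/(u(300) + (384*(-196) - 435)) = 1/(4*(4*300 + (1 + 300**2)*(21 + 300))/(21 + 300) + (384*(-196) - 435)) = 1/(4*(1200 + (1 + 90000)*321)/321 + (-75264 - 435)) = 1/(4*(1/321)*(1200 + 90001*321) - 75699) = 1/(4*(1/321)*(1200 + 28890321) - 75699) = 1/(4*(1/321)*28891521 - 75699) = 1/(38522028/107 - 75699) = 1/(30422235/107) = 107/30422235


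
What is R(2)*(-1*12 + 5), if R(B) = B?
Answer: -14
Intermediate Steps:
R(2)*(-1*12 + 5) = 2*(-1*12 + 5) = 2*(-12 + 5) = 2*(-7) = -14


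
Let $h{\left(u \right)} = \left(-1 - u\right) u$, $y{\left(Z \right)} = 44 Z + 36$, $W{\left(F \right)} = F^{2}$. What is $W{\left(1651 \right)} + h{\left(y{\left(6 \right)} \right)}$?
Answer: $2635501$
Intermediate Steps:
$y{\left(Z \right)} = 36 + 44 Z$
$h{\left(u \right)} = u \left(-1 - u\right)$
$W{\left(1651 \right)} + h{\left(y{\left(6 \right)} \right)} = 1651^{2} - \left(36 + 44 \cdot 6\right) \left(1 + \left(36 + 44 \cdot 6\right)\right) = 2725801 - \left(36 + 264\right) \left(1 + \left(36 + 264\right)\right) = 2725801 - 300 \left(1 + 300\right) = 2725801 - 300 \cdot 301 = 2725801 - 90300 = 2635501$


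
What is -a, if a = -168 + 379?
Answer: -211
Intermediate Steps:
a = 211
-a = -1*211 = -211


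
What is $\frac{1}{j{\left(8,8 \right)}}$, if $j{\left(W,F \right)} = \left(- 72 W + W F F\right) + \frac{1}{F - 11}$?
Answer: $- \frac{3}{193} \approx -0.015544$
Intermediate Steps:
$j{\left(W,F \right)} = \frac{1}{-11 + F} - 72 W + W F^{2}$ ($j{\left(W,F \right)} = \left(- 72 W + F W F\right) + \frac{1}{-11 + F} = \left(- 72 W + W F^{2}\right) + \frac{1}{-11 + F} = \frac{1}{-11 + F} - 72 W + W F^{2}$)
$\frac{1}{j{\left(8,8 \right)}} = \frac{1}{\frac{1}{-11 + 8} \left(1 + 792 \cdot 8 + 8 \cdot 8^{3} - 576 \cdot 8 - 88 \cdot 8^{2}\right)} = \frac{1}{\frac{1}{-3} \left(1 + 6336 + 8 \cdot 512 - 4608 - 88 \cdot 64\right)} = \frac{1}{\left(- \frac{1}{3}\right) \left(1 + 6336 + 4096 - 4608 - 5632\right)} = \frac{1}{\left(- \frac{1}{3}\right) 193} = \frac{1}{- \frac{193}{3}} = - \frac{3}{193}$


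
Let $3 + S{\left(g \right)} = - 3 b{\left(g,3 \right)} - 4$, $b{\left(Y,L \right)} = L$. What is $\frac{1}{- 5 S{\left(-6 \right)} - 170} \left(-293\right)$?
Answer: $\frac{293}{90} \approx 3.2556$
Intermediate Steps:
$S{\left(g \right)} = -16$ ($S{\left(g \right)} = -3 - 13 = -16$)
$\frac{1}{- 5 S{\left(-6 \right)} - 170} \left(-293\right) = \frac{1}{\left(-5\right) \left(-16\right) - 170} \left(-293\right) = \frac{1}{80 - 170} \left(-293\right) = \frac{1}{-90} \left(-293\right) = \left(- \frac{1}{90}\right) \left(-293\right) = \frac{293}{90}$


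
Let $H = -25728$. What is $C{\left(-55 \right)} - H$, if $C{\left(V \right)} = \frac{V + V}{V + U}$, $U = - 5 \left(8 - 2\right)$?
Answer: $\frac{437398}{17} \approx 25729.0$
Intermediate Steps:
$U = -30$ ($U = \left(-5\right) 6 = -30$)
$C{\left(V \right)} = \frac{2 V}{-30 + V}$ ($C{\left(V \right)} = \frac{V + V}{V - 30} = \frac{2 V}{-30 + V}$)
$C{\left(-55 \right)} - H = 2 \left(-55\right) \frac{1}{-30 - 55} - -25728 = 2 \left(-55\right) \frac{1}{-85} + 25728 = 2 \left(-55\right) \left(- \frac{1}{85}\right) + 25728 = \frac{22}{17} + 25728 = \frac{437398}{17}$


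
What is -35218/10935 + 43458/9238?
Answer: 74934673/50508765 ≈ 1.4836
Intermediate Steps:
-35218/10935 + 43458/9238 = -35218*1/10935 + 43458*(1/9238) = -35218/10935 + 21729/4619 = 74934673/50508765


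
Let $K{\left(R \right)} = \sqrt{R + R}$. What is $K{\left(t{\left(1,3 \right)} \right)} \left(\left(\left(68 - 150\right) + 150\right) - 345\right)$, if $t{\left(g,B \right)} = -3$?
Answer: $- 277 i \sqrt{6} \approx - 678.51 i$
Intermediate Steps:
$K{\left(R \right)} = \sqrt{2} \sqrt{R}$ ($K{\left(R \right)} = \sqrt{2 R} = \sqrt{2} \sqrt{R}$)
$K{\left(t{\left(1,3 \right)} \right)} \left(\left(\left(68 - 150\right) + 150\right) - 345\right) = \sqrt{2} \sqrt{-3} \left(\left(\left(68 - 150\right) + 150\right) - 345\right) = \sqrt{2} i \sqrt{3} \left(\left(-82 + 150\right) - 345\right) = i \sqrt{6} \left(68 - 345\right) = i \sqrt{6} \left(-277\right) = - 277 i \sqrt{6}$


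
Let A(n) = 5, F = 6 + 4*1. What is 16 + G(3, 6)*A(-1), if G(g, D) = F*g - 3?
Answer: 151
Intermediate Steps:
F = 10 (F = 6 + 4 = 10)
G(g, D) = -3 + 10*g (G(g, D) = 10*g - 3 = -3 + 10*g)
16 + G(3, 6)*A(-1) = 16 + (-3 + 10*3)*5 = 16 + (-3 + 30)*5 = 16 + 27*5 = 16 + 135 = 151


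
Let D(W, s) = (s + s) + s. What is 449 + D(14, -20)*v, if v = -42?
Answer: 2969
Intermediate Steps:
D(W, s) = 3*s (D(W, s) = 2*s + s = 3*s)
449 + D(14, -20)*v = 449 + (3*(-20))*(-42) = 449 - 60*(-42) = 449 + 2520 = 2969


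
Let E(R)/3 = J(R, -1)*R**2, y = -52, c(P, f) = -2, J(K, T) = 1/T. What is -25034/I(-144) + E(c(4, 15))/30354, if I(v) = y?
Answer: 63323451/131534 ≈ 481.42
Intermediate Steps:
E(R) = -3*R**2 (E(R) = 3*(R**2/(-1)) = 3*(-R**2) = -3*R**2)
I(v) = -52
-25034/I(-144) + E(c(4, 15))/30354 = -25034/(-52) - 3*(-2)**2/30354 = -25034*(-1/52) - 3*4*(1/30354) = 12517/26 - 12*1/30354 = 12517/26 - 2/5059 = 63323451/131534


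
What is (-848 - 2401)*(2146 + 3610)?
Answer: -18701244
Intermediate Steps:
(-848 - 2401)*(2146 + 3610) = -3249*5756 = -18701244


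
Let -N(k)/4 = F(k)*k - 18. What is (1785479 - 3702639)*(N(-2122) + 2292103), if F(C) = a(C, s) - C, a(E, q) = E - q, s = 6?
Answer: -4296829098520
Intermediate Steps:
F(C) = -6 (F(C) = (C - 1*6) - C = (C - 6) - C = (-6 + C) - C = -6)
N(k) = 72 + 24*k (N(k) = -4*(-6*k - 18) = -4*(-18 - 6*k) = 72 + 24*k)
(1785479 - 3702639)*(N(-2122) + 2292103) = (1785479 - 3702639)*((72 + 24*(-2122)) + 2292103) = -1917160*((72 - 50928) + 2292103) = -1917160*(-50856 + 2292103) = -1917160*2241247 = -4296829098520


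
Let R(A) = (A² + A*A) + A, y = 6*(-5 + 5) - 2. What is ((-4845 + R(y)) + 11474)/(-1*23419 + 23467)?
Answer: 6635/48 ≈ 138.23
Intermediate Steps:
y = -2 (y = 6*0 - 2 = 0 - 2 = -2)
R(A) = A + 2*A² (R(A) = (A² + A²) + A = 2*A² + A = A + 2*A²)
((-4845 + R(y)) + 11474)/(-1*23419 + 23467) = ((-4845 - 2*(1 + 2*(-2))) + 11474)/(-1*23419 + 23467) = ((-4845 - 2*(1 - 4)) + 11474)/(-23419 + 23467) = ((-4845 - 2*(-3)) + 11474)/48 = ((-4845 + 6) + 11474)*(1/48) = (-4839 + 11474)*(1/48) = 6635*(1/48) = 6635/48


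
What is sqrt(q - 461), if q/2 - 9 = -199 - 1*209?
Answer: I*sqrt(1259) ≈ 35.482*I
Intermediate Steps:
q = -798 (q = 18 + 2*(-199 - 1*209) = 18 + 2*(-199 - 209) = 18 + 2*(-408) = 18 - 816 = -798)
sqrt(q - 461) = sqrt(-798 - 461) = sqrt(-1259) = I*sqrt(1259)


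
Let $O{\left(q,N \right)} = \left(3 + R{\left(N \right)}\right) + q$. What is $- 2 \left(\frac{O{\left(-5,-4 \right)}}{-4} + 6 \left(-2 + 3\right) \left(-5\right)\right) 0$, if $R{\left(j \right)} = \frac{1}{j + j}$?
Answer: $0$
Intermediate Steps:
$R{\left(j \right)} = \frac{1}{2 j}$
$O{\left(q,N \right)} = 3 + q + \frac{1}{2 N}$ ($O{\left(q,N \right)} = \left(3 + \frac{1}{2 N}\right) + q = 3 + q + \frac{1}{2 N}$)
$- 2 \left(\frac{O{\left(-5,-4 \right)}}{-4} + 6 \left(-2 + 3\right) \left(-5\right)\right) 0 = - 2 \left(\frac{3 - 5 + \frac{1}{2 \left(-4\right)}}{-4} + 6 \left(-2 + 3\right) \left(-5\right)\right) 0 = - 2 \left(\left(3 - 5 + \frac{1}{2} \left(- \frac{1}{4}\right)\right) \left(- \frac{1}{4}\right) + 6 \cdot 1 \left(-5\right)\right) 0 = - 2 \left(\left(3 - 5 - \frac{1}{8}\right) \left(- \frac{1}{4}\right) + 6 \left(-5\right)\right) 0 = - 2 \left(\left(- \frac{17}{8}\right) \left(- \frac{1}{4}\right) - 30\right) 0 = - 2 \left(\frac{17}{32} - 30\right) 0 = \left(-2\right) \left(- \frac{943}{32}\right) 0 = \frac{943}{16} \cdot 0 = 0$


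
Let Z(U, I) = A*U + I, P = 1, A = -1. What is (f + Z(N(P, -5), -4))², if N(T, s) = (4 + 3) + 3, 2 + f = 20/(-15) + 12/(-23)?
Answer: 1517824/4761 ≈ 318.80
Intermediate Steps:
f = -266/69 (f = -2 + (20/(-15) + 12/(-23)) = -2 + (20*(-1/15) + 12*(-1/23)) = -2 + (-4/3 - 12/23) = -2 - 128/69 = -266/69 ≈ -3.8551)
N(T, s) = 10 (N(T, s) = 7 + 3 = 10)
Z(U, I) = I - U (Z(U, I) = -U + I = I - U)
(f + Z(N(P, -5), -4))² = (-266/69 + (-4 - 1*10))² = (-266/69 + (-4 - 10))² = (-266/69 - 14)² = (-1232/69)² = 1517824/4761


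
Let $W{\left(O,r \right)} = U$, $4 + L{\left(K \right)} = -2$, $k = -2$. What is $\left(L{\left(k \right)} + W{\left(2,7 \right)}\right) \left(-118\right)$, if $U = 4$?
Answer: $236$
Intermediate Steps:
$L{\left(K \right)} = -6$ ($L{\left(K \right)} = -4 - 2 = -6$)
$W{\left(O,r \right)} = 4$
$\left(L{\left(k \right)} + W{\left(2,7 \right)}\right) \left(-118\right) = \left(-6 + 4\right) \left(-118\right) = \left(-2\right) \left(-118\right) = 236$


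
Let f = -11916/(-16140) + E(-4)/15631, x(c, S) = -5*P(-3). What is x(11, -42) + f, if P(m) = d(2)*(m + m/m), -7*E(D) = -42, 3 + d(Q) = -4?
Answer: -1456128997/21023695 ≈ -69.261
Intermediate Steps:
d(Q) = -7 (d(Q) = -3 - 4 = -7)
E(D) = 6 (E(D) = -1/7*(-42) = 6)
P(m) = -7 - 7*m (P(m) = -7*(m + m/m) = -7*(m + 1) = -7*(1 + m) = -7 - 7*m)
x(c, S) = -70 (x(c, S) = -5*(-7 - 7*(-3)) = -5*(-7 + 21) = -5*14 = -70)
f = 15529653/21023695 (f = -11916/(-16140) + 6/15631 = -11916*(-1/16140) + 6*(1/15631) = 993/1345 + 6/15631 = 15529653/21023695 ≈ 0.73867)
x(11, -42) + f = -70 + 15529653/21023695 = -1456128997/21023695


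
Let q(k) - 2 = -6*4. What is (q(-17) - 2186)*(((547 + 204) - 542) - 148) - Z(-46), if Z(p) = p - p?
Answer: -134688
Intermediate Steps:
q(k) = -22 (q(k) = 2 - 6*4 = 2 - 24 = -22)
Z(p) = 0
(q(-17) - 2186)*(((547 + 204) - 542) - 148) - Z(-46) = (-22 - 2186)*(((547 + 204) - 542) - 148) - 1*0 = -2208*((751 - 542) - 148) + 0 = -2208*(209 - 148) + 0 = -2208*61 + 0 = -134688 + 0 = -134688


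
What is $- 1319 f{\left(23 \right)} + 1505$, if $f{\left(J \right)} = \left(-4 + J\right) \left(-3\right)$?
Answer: $76688$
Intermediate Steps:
$f{\left(J \right)} = 12 - 3 J$
$- 1319 f{\left(23 \right)} + 1505 = - 1319 \left(12 - 69\right) + 1505 = \left(-1319\right) \left(-57\right) + 1505 = 75183 + 1505 = 76688$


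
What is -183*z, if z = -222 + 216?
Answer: 1098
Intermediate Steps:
z = -6
-183*z = -183*(-6) = 1098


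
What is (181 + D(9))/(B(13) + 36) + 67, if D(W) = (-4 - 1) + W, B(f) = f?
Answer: 3468/49 ≈ 70.776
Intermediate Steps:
D(W) = -5 + W
(181 + D(9))/(B(13) + 36) + 67 = (181 + (-5 + 9))/(13 + 36) + 67 = (181 + 4)/49 + 67 = 185*(1/49) + 67 = 185/49 + 67 = 3468/49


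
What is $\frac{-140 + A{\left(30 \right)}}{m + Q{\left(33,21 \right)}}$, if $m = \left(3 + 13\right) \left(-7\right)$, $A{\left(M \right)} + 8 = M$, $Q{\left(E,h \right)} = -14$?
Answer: $\frac{59}{63} \approx 0.93651$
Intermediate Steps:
$A{\left(M \right)} = -8 + M$
$m = -112$ ($m = 16 \left(-7\right) = -112$)
$\frac{-140 + A{\left(30 \right)}}{m + Q{\left(33,21 \right)}} = \frac{-140 + \left(-8 + 30\right)}{-112 - 14} = \frac{-140 + 22}{-126} = \left(-118\right) \left(- \frac{1}{126}\right) = \frac{59}{63}$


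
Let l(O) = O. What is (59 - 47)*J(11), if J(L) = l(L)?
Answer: 132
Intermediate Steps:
J(L) = L
(59 - 47)*J(11) = (59 - 47)*11 = 12*11 = 132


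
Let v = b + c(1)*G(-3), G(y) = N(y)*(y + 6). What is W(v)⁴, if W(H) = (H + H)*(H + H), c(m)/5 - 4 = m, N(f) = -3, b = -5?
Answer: 2004761223193600000000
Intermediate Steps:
G(y) = -18 - 3*y (G(y) = -3*(y + 6) = -3*(6 + y) = -18 - 3*y)
c(m) = 20 + 5*m
v = -230 (v = -5 + (20 + 5*1)*(-18 - 3*(-3)) = -5 + (20 + 5)*(-18 + 9) = -5 + 25*(-9) = -5 - 225 = -230)
W(H) = 4*H² (W(H) = (2*H)*(2*H) = 4*H²)
W(v)⁴ = (4*(-230)²)⁴ = (4*52900)⁴ = 211600⁴ = 2004761223193600000000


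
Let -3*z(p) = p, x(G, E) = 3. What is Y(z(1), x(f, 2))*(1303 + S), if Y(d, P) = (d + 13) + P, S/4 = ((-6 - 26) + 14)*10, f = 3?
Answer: 27401/3 ≈ 9133.7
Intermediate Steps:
z(p) = -p/3
S = -720 (S = 4*(((-6 - 26) + 14)*10) = 4*((-32 + 14)*10) = 4*(-18*10) = 4*(-180) = -720)
Y(d, P) = 13 + P + d (Y(d, P) = (13 + d) + P = 13 + P + d)
Y(z(1), x(f, 2))*(1303 + S) = (13 + 3 - ⅓*1)*(1303 - 720) = (13 + 3 - ⅓)*583 = (47/3)*583 = 27401/3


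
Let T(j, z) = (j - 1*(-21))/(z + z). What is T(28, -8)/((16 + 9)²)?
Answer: -49/10000 ≈ -0.0049000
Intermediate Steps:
T(j, z) = (21 + j)/(2*z) (T(j, z) = (j + 21)/((2*z)) = (21 + j)*(1/(2*z)) = (21 + j)/(2*z))
T(28, -8)/((16 + 9)²) = ((½)*(21 + 28)/(-8))/((16 + 9)²) = ((½)*(-⅛)*49)/(25²) = -49/16/625 = -49/16*1/625 = -49/10000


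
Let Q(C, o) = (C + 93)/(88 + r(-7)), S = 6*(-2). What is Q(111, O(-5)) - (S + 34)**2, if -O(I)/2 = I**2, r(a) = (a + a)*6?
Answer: -433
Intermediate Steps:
r(a) = 12*a (r(a) = (2*a)*6 = 12*a)
O(I) = -2*I**2
S = -12
Q(C, o) = 93/4 + C/4 (Q(C, o) = (C + 93)/(88 + 12*(-7)) = (93 + C)/(88 - 84) = (93 + C)/4 = (93 + C)*(1/4) = 93/4 + C/4)
Q(111, O(-5)) - (S + 34)**2 = (93/4 + (1/4)*111) - (-12 + 34)**2 = (93/4 + 111/4) - 1*22**2 = 51 - 1*484 = 51 - 484 = -433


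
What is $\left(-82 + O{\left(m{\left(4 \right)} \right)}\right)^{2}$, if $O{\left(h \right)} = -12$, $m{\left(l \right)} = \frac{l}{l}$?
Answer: $8836$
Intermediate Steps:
$m{\left(l \right)} = 1$
$\left(-82 + O{\left(m{\left(4 \right)} \right)}\right)^{2} = \left(-82 - 12\right)^{2} = \left(-94\right)^{2} = 8836$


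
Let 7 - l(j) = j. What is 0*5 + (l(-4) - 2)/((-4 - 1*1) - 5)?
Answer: -9/10 ≈ -0.90000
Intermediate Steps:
l(j) = 7 - j
0*5 + (l(-4) - 2)/((-4 - 1*1) - 5) = 0*5 + ((7 - 1*(-4)) - 2)/((-4 - 1*1) - 5) = 0 + ((7 + 4) - 2)/((-4 - 1) - 5) = 0 + (11 - 2)/(-5 - 5) = 0 + 9/(-10) = 0 + 9*(-1/10) = 0 - 9/10 = -9/10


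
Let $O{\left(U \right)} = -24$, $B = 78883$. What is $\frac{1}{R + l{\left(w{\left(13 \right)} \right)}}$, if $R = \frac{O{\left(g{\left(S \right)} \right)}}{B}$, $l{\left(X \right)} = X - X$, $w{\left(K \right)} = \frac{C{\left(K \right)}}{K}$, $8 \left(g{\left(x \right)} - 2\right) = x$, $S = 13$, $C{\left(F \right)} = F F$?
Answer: $- \frac{78883}{24} \approx -3286.8$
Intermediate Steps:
$C{\left(F \right)} = F^{2}$
$g{\left(x \right)} = 2 + \frac{x}{8}$
$w{\left(K \right)} = K$ ($w{\left(K \right)} = \frac{K^{2}}{K} = K$)
$l{\left(X \right)} = 0$
$R = - \frac{24}{78883} \approx -0.00030425$
$\frac{1}{R + l{\left(w{\left(13 \right)} \right)}} = \frac{1}{- \frac{24}{78883} + 0} = \frac{1}{- \frac{24}{78883}} = - \frac{78883}{24}$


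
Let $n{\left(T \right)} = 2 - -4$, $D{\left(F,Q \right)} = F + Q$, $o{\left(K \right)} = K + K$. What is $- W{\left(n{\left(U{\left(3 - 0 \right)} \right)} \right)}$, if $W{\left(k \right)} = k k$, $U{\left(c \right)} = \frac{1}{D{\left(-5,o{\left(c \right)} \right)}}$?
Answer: $-36$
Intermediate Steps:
$o{\left(K \right)} = 2 K$
$U{\left(c \right)} = \frac{1}{-5 + 2 c}$
$n{\left(T \right)} = 6$ ($n{\left(T \right)} = 2 + 4 = 6$)
$W{\left(k \right)} = k^{2}$
$- W{\left(n{\left(U{\left(3 - 0 \right)} \right)} \right)} = - 6^{2} = \left(-1\right) 36 = -36$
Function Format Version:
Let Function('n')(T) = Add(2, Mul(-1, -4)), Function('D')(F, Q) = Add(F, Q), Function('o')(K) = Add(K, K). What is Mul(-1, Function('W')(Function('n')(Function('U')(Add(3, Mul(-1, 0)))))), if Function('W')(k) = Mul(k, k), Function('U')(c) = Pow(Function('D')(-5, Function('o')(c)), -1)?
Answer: -36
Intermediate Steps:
Function('o')(K) = Mul(2, K)
Function('U')(c) = Pow(Add(-5, Mul(2, c)), -1)
Function('n')(T) = 6 (Function('n')(T) = Add(2, 4) = 6)
Function('W')(k) = Pow(k, 2)
Mul(-1, Function('W')(Function('n')(Function('U')(Add(3, Mul(-1, 0)))))) = Mul(-1, Pow(6, 2)) = Mul(-1, 36) = -36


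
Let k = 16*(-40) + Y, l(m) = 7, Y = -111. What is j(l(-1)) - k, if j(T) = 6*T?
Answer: 793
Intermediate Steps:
k = -751 (k = 16*(-40) - 111 = -640 - 111 = -751)
j(l(-1)) - k = 6*7 - 1*(-751) = 42 + 751 = 793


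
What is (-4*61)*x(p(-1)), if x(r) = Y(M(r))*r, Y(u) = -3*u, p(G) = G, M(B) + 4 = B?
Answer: 3660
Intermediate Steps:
M(B) = -4 + B
x(r) = r*(12 - 3*r) (x(r) = (-3*(-4 + r))*r = (12 - 3*r)*r = r*(12 - 3*r))
(-4*61)*x(p(-1)) = (-4*61)*(3*(-1)*(4 - 1*(-1))) = -732*(-1)*(4 + 1) = -732*(-1)*5 = -244*(-15) = 3660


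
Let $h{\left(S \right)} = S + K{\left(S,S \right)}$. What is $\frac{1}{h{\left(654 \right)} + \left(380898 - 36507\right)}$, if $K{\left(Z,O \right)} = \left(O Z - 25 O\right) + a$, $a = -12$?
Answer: $\frac{1}{756399} \approx 1.3221 \cdot 10^{-6}$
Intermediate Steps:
$K{\left(Z,O \right)} = -12 - 25 O + O Z$ ($K{\left(Z,O \right)} = \left(O Z - 25 O\right) - 12 = \left(- 25 O + O Z\right) - 12 = -12 - 25 O + O Z$)
$h{\left(S \right)} = -12 + S^{2} - 24 S$ ($h{\left(S \right)} = S - \left(12 + 25 S - S S\right) = S - \left(12 - S^{2} + 25 S\right) = -12 + S^{2} - 24 S$)
$\frac{1}{h{\left(654 \right)} + \left(380898 - 36507\right)} = \frac{1}{\left(-12 + 654^{2} - 15696\right) + \left(380898 - 36507\right)} = \frac{1}{\left(-12 + 427716 - 15696\right) + 344391} = \frac{1}{412008 + 344391} = \frac{1}{756399}$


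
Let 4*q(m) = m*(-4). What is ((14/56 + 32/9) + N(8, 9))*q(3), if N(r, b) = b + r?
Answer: -749/12 ≈ -62.417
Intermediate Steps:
q(m) = -m (q(m) = (m*(-4))/4 = (-4*m)/4 = -m)
((14/56 + 32/9) + N(8, 9))*q(3) = ((14/56 + 32/9) + (9 + 8))*(-1*3) = ((14*(1/56) + 32*(⅑)) + 17)*(-3) = ((¼ + 32/9) + 17)*(-3) = (137/36 + 17)*(-3) = (749/36)*(-3) = -749/12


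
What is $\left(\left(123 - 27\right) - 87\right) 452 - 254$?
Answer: $3814$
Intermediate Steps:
$\left(\left(123 - 27\right) - 87\right) 452 - 254 = \left(96 - 87\right) 452 - 254 = 9 \cdot 452 - 254 = 4068 - 254 = 3814$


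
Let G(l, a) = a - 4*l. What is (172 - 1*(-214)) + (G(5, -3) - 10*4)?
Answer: 323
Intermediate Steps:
(172 - 1*(-214)) + (G(5, -3) - 10*4) = (172 - 1*(-214)) + ((-3 - 4*5) - 10*4) = (172 + 214) + ((-3 - 20) - 40) = 386 + (-23 - 40) = 386 - 63 = 323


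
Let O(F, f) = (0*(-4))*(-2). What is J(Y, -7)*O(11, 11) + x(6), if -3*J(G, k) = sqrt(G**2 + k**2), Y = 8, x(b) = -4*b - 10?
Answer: -34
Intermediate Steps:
x(b) = -10 - 4*b
O(F, f) = 0 (O(F, f) = 0*(-2) = 0)
J(G, k) = -sqrt(G**2 + k**2)/3
J(Y, -7)*O(11, 11) + x(6) = -sqrt(8**2 + (-7)**2)/3*0 + (-10 - 4*6) = -sqrt(64 + 49)/3*0 + (-10 - 24) = -sqrt(113)/3*0 - 34 = 0 - 34 = -34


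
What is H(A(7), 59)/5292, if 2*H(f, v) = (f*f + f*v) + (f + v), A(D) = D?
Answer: 22/441 ≈ 0.049887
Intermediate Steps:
H(f, v) = f/2 + v/2 + f**2/2 + f*v/2 (H(f, v) = ((f*f + f*v) + (f + v))/2 = ((f**2 + f*v) + (f + v))/2 = (f + v + f**2 + f*v)/2 = f/2 + v/2 + f**2/2 + f*v/2)
H(A(7), 59)/5292 = ((1/2)*7 + (1/2)*59 + (1/2)*7**2 + (1/2)*7*59)/5292 = (7/2 + 59/2 + (1/2)*49 + 413/2)*(1/5292) = (7/2 + 59/2 + 49/2 + 413/2)*(1/5292) = 264*(1/5292) = 22/441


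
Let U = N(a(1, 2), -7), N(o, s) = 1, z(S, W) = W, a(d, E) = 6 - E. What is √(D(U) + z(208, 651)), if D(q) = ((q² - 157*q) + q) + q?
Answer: √497 ≈ 22.293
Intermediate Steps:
U = 1
D(q) = q² - 155*q (D(q) = (q² - 156*q) + q = q² - 155*q)
√(D(U) + z(208, 651)) = √(1*(-155 + 1) + 651) = √(1*(-154) + 651) = √(-154 + 651) = √497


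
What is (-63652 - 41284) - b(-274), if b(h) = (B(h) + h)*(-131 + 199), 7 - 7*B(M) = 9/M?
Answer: -82831054/959 ≈ -86372.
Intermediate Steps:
B(M) = 1 - 9/(7*M)
b(h) = 68*h + 68*(-9/7 + h)/h (b(h) = ((-9/7 + h)/h + h)*(-131 + 199) = (h + (-9/7 + h)/h)*68 = 68*h + 68*(-9/7 + h)/h)
(-63652 - 41284) - b(-274) = (-63652 - 41284) - (68 + 68*(-274) - 612/7/(-274)) = -104936 - (68 - 18632 - 612/7*(-1/274)) = -104936 - (68 - 18632 + 306/959) = -104936 - 1*(-17802570/959) = -104936 + 17802570/959 = -82831054/959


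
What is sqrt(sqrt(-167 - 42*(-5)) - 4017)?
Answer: sqrt(-4017 + sqrt(43)) ≈ 63.328*I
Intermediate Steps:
sqrt(sqrt(-167 - 42*(-5)) - 4017) = sqrt(sqrt(-167 + 210) - 4017) = sqrt(sqrt(43) - 4017) = sqrt(-4017 + sqrt(43))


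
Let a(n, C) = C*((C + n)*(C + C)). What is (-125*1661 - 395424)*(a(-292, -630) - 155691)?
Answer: 441455562398259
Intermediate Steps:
a(n, C) = 2*C²*(C + n) (a(n, C) = C*((C + n)*(2*C)) = C*(2*C*(C + n)) = 2*C²*(C + n))
(-125*1661 - 395424)*(a(-292, -630) - 155691) = (-125*1661 - 395424)*(2*(-630)²*(-630 - 292) - 155691) = (-207625 - 395424)*(2*396900*(-922) - 155691) = -603049*(-731883600 - 155691) = -603049*(-732039291) = 441455562398259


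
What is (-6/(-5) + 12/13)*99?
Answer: 13662/65 ≈ 210.18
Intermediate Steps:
(-6/(-5) + 12/13)*99 = (-6*(-⅕) + 12*(1/13))*99 = (6/5 + 12/13)*99 = (138/65)*99 = 13662/65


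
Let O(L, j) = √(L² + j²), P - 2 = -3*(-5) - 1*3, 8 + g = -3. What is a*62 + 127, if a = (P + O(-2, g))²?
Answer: 20029 + 8680*√5 ≈ 39438.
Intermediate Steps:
g = -11 (g = -8 - 3 = -11)
P = 14 (P = 2 + (-3*(-5) - 1*3) = 2 + (15 - 3) = 2 + 12 = 14)
a = (14 + 5*√5)² (a = (14 + √((-2)² + (-11)²))² = (14 + √(4 + 121))² = (14 + √125)² = (14 + 5*√5)² ≈ 634.05)
a*62 + 127 = (321 + 140*√5)*62 + 127 = (19902 + 8680*√5) + 127 = 20029 + 8680*√5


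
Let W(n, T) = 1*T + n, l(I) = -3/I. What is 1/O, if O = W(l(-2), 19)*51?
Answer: 2/2091 ≈ 0.00095648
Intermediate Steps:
W(n, T) = T + n
O = 2091/2 (O = (19 - 3/(-2))*51 = (19 - 3*(-½))*51 = (19 + 3/2)*51 = (41/2)*51 = 2091/2 ≈ 1045.5)
1/O = 1/(2091/2) = 2/2091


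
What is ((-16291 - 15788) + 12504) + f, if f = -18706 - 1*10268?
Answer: -48549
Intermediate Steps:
f = -28974 (f = -18706 - 10268 = -28974)
((-16291 - 15788) + 12504) + f = ((-16291 - 15788) + 12504) - 28974 = (-32079 + 12504) - 28974 = -19575 - 28974 = -48549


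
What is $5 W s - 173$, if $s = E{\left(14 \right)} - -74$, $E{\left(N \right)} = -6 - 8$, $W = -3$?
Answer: $-1073$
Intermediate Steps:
$E{\left(N \right)} = -14$ ($E{\left(N \right)} = -6 - 8 = -14$)
$s = 60$ ($s = -14 - -74 = -14 + 74 = 60$)
$5 W s - 173 = 5 \left(-3\right) 60 - 173 = \left(-15\right) 60 - 173 = -900 - 173 = -1073$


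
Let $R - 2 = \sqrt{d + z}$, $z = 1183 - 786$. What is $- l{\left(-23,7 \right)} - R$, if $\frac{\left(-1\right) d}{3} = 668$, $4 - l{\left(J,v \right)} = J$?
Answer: $-29 - i \sqrt{1607} \approx -29.0 - 40.087 i$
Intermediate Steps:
$l{\left(J,v \right)} = 4 - J$
$d = -2004$ ($d = \left(-3\right) 668 = -2004$)
$z = 397$
$R = 2 + i \sqrt{1607}$ ($R = 2 + \sqrt{-2004 + 397} = 2 + \sqrt{-1607} = 2 + i \sqrt{1607} \approx 2.0 + 40.087 i$)
$- l{\left(-23,7 \right)} - R = - (4 - -23) - \left(2 + i \sqrt{1607}\right) = - (4 + 23) - \left(2 + i \sqrt{1607}\right) = \left(-1\right) 27 - \left(2 + i \sqrt{1607}\right) = -27 - \left(2 + i \sqrt{1607}\right) = -29 - i \sqrt{1607}$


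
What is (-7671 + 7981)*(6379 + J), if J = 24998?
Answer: 9726870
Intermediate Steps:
(-7671 + 7981)*(6379 + J) = (-7671 + 7981)*(6379 + 24998) = 310*31377 = 9726870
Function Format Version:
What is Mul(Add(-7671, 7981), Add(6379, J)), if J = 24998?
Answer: 9726870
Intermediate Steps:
Mul(Add(-7671, 7981), Add(6379, J)) = Mul(Add(-7671, 7981), Add(6379, 24998)) = Mul(310, 31377) = 9726870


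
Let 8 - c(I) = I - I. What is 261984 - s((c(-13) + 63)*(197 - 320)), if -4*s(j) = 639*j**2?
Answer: 48734567607/4 ≈ 1.2184e+10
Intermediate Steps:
c(I) = 8 (c(I) = 8 - (I - I) = 8 - 1*0 = 8 + 0 = 8)
s(j) = -639*j**2/4
261984 - s((c(-13) + 63)*(197 - 320)) = 261984 - (-639)*((8 + 63)*(197 - 320))**2/4 = 261984 - (-639)*(71*(-123))**2/4 = 261984 - (-639)*(-8733)**2/4 = 261984 - (-639)*76265289/4 = 261984 - 1*(-48733519671/4) = 261984 + 48733519671/4 = 48734567607/4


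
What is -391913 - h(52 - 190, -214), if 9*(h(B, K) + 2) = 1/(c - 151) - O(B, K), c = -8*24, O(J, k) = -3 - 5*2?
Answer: -403277905/1029 ≈ -3.9191e+5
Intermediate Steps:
O(J, k) = -13 (O(J, k) = -3 - 10 = -13)
c = -192
h(B, K) = -572/1029 (h(B, K) = -2 + (1/(-192 - 151) - 1*(-13))/9 = -2 + (1/(-343) + 13)/9 = -2 + (-1/343 + 13)/9 = -2 + (1/9)*(4458/343) = -2 + 1486/1029 = -572/1029)
-391913 - h(52 - 190, -214) = -391913 - 1*(-572/1029) = -391913 + 572/1029 = -403277905/1029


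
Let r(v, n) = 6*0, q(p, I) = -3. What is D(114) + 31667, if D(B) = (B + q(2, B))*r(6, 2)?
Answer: 31667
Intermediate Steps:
r(v, n) = 0
D(B) = 0 (D(B) = (B - 3)*0 = (-3 + B)*0 = 0)
D(114) + 31667 = 0 + 31667 = 31667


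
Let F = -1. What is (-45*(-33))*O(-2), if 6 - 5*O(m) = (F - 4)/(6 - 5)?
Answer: 3267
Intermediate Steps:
O(m) = 11/5 (O(m) = 6/5 - (-1 - 4)/(5*(6 - 5)) = 6/5 - (-1)/1 = 6/5 - (-1) = 6/5 - ⅕*(-5) = 6/5 + 1 = 11/5)
(-45*(-33))*O(-2) = -45*(-33)*(11/5) = 1485*(11/5) = 3267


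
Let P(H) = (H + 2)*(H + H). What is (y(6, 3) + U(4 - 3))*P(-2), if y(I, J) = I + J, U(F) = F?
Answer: 0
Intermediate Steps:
P(H) = 2*H*(2 + H) (P(H) = (2 + H)*(2*H) = 2*H*(2 + H))
(y(6, 3) + U(4 - 3))*P(-2) = ((6 + 3) + (4 - 3))*(2*(-2)*(2 - 2)) = (9 + 1)*(2*(-2)*0) = 10*0 = 0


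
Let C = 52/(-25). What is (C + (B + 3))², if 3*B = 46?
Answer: 1485961/5625 ≈ 264.17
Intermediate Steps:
C = -52/25 (C = 52*(-1/25) = -52/25 ≈ -2.0800)
B = 46/3 (B = (⅓)*46 = 46/3 ≈ 15.333)
(C + (B + 3))² = (-52/25 + (46/3 + 3))² = (-52/25 + 55/3)² = (1219/75)² = 1485961/5625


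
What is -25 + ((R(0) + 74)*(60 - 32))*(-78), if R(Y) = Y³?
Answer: -161641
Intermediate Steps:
-25 + ((R(0) + 74)*(60 - 32))*(-78) = -25 + ((0³ + 74)*(60 - 32))*(-78) = -25 + ((0 + 74)*28)*(-78) = -25 + (74*28)*(-78) = -25 + 2072*(-78) = -25 - 161616 = -161641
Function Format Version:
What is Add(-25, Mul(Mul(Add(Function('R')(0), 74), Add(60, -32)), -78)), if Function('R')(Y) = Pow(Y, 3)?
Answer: -161641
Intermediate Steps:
Add(-25, Mul(Mul(Add(Function('R')(0), 74), Add(60, -32)), -78)) = Add(-25, Mul(Mul(Add(Pow(0, 3), 74), Add(60, -32)), -78)) = Add(-25, Mul(Mul(Add(0, 74), 28), -78)) = Add(-25, Mul(Mul(74, 28), -78)) = Add(-25, Mul(2072, -78)) = Add(-25, -161616) = -161641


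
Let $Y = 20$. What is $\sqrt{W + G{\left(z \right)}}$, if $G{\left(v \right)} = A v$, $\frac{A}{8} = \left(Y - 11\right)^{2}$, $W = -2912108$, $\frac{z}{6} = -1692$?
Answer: $2 i \sqrt{2372651} \approx 3080.7 i$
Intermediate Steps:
$z = -10152$ ($z = 6 \left(-1692\right) = -10152$)
$A = 648$ ($A = 8 \left(20 - 11\right)^{2} = 8 \cdot 9^{2} = 8 \cdot 81 = 648$)
$G{\left(v \right)} = 648 v$
$\sqrt{W + G{\left(z \right)}} = \sqrt{-2912108 + 648 \left(-10152\right)} = \sqrt{-2912108 - 6578496} = \sqrt{-9490604} = 2 i \sqrt{2372651}$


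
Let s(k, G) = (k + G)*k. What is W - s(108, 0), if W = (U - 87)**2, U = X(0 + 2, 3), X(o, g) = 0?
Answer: -4095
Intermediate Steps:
s(k, G) = k*(G + k) (s(k, G) = (G + k)*k = k*(G + k))
U = 0
W = 7569 (W = (0 - 87)**2 = (-87)**2 = 7569)
W - s(108, 0) = 7569 - 108*(0 + 108) = 7569 - 108*108 = 7569 - 1*11664 = 7569 - 11664 = -4095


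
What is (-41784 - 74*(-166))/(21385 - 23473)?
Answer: 7375/522 ≈ 14.128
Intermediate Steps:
(-41784 - 74*(-166))/(21385 - 23473) = (-41784 + 12284)/(-2088) = -29500*(-1/2088) = 7375/522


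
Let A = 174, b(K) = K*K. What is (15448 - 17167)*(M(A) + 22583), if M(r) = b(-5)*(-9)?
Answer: -38433402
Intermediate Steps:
b(K) = K**2
M(r) = -225 (M(r) = (-5)**2*(-9) = 25*(-9) = -225)
(15448 - 17167)*(M(A) + 22583) = (15448 - 17167)*(-225 + 22583) = -1719*22358 = -38433402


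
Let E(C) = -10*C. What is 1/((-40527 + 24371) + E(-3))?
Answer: -1/16126 ≈ -6.2012e-5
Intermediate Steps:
1/((-40527 + 24371) + E(-3)) = 1/((-40527 + 24371) - 10*(-3)) = 1/(-16156 + 30) = 1/(-16126) = -1/16126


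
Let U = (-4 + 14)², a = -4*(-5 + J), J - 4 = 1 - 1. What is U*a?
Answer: 400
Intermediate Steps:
J = 4 (J = 4 + (1 - 1) = 4 + 0 = 4)
a = 4 (a = -4*(-5 + 4) = -4*(-1) = 4)
U = 100 (U = 10² = 100)
U*a = 100*4 = 400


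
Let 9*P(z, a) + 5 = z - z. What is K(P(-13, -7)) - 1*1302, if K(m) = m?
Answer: -11723/9 ≈ -1302.6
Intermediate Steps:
P(z, a) = -5/9 (P(z, a) = -5/9 + (z - z)/9 = -5/9 + (1/9)*0 = -5/9 + 0 = -5/9)
K(P(-13, -7)) - 1*1302 = -5/9 - 1*1302 = -5/9 - 1302 = -11723/9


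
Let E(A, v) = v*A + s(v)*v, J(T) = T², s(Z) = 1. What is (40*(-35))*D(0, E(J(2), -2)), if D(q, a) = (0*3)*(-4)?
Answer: 0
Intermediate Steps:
E(A, v) = v + A*v (E(A, v) = v*A + 1*v = A*v + v = v + A*v)
D(q, a) = 0 (D(q, a) = 0*(-4) = 0)
(40*(-35))*D(0, E(J(2), -2)) = (40*(-35))*0 = -1400*0 = 0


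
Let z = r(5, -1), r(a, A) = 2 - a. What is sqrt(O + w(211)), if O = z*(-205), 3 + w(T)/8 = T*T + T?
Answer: sqrt(358447) ≈ 598.70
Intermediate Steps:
z = -3 (z = 2 - 1*5 = 2 - 5 = -3)
w(T) = -24 + 8*T + 8*T**2 (w(T) = -24 + 8*(T*T + T) = -24 + 8*(T**2 + T) = -24 + 8*(T + T**2) = -24 + (8*T + 8*T**2) = -24 + 8*T + 8*T**2)
O = 615 (O = -3*(-205) = 615)
sqrt(O + w(211)) = sqrt(615 + (-24 + 8*211 + 8*211**2)) = sqrt(615 + (-24 + 1688 + 8*44521)) = sqrt(615 + (-24 + 1688 + 356168)) = sqrt(615 + 357832) = sqrt(358447)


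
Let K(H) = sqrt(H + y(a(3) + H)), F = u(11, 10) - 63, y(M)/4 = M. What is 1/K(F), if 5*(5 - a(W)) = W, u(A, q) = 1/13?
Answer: -I*sqrt(25610)/2758 ≈ -0.058024*I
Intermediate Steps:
u(A, q) = 1/13
a(W) = 5 - W/5
y(M) = 4*M
F = -818/13 (F = 1/13 - 63 = -818/13 ≈ -62.923)
K(H) = sqrt(88/5 + 5*H) (K(H) = sqrt(H + 4*((5 - 1/5*3) + H)) = sqrt(H + 4*((5 - 3/5) + H)) = sqrt(H + 4*(22/5 + H)) = sqrt(H + (88/5 + 4*H)) = sqrt(88/5 + 5*H))
1/K(F) = 1/(sqrt(440 + 125*(-818/13))/5) = 1/(sqrt(440 - 102250/13)/5) = 1/(sqrt(-96530/13)/5) = 1/((7*I*sqrt(25610)/13)/5) = 1/(7*I*sqrt(25610)/65) = -I*sqrt(25610)/2758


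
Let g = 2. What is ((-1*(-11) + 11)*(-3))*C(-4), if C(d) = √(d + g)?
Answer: -66*I*√2 ≈ -93.338*I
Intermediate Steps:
C(d) = √(2 + d) (C(d) = √(d + 2) = √(2 + d))
((-1*(-11) + 11)*(-3))*C(-4) = ((-1*(-11) + 11)*(-3))*√(2 - 4) = ((11 + 11)*(-3))*√(-2) = (22*(-3))*(I*√2) = -66*I*√2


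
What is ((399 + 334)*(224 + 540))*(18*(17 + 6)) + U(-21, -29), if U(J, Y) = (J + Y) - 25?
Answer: 231844893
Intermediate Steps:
U(J, Y) = -25 + J + Y
((399 + 334)*(224 + 540))*(18*(17 + 6)) + U(-21, -29) = ((399 + 334)*(224 + 540))*(18*(17 + 6)) + (-25 - 21 - 29) = (733*764)*(18*23) - 75 = 560012*414 - 75 = 231844968 - 75 = 231844893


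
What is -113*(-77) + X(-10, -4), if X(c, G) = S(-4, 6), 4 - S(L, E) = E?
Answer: 8699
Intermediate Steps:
S(L, E) = 4 - E
X(c, G) = -2 (X(c, G) = 4 - 1*6 = 4 - 6 = -2)
-113*(-77) + X(-10, -4) = -113*(-77) - 2 = 8701 - 2 = 8699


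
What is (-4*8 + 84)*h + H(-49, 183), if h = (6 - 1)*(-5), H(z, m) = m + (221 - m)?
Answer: -1079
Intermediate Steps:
H(z, m) = 221
h = -25 (h = 5*(-5) = -25)
(-4*8 + 84)*h + H(-49, 183) = (-4*8 + 84)*(-25) + 221 = (-32 + 84)*(-25) + 221 = 52*(-25) + 221 = -1300 + 221 = -1079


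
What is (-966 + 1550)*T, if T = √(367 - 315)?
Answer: 1168*√13 ≈ 4211.3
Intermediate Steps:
T = 2*√13 (T = √52 = 2*√13 ≈ 7.2111)
(-966 + 1550)*T = (-966 + 1550)*(2*√13) = 584*(2*√13) = 1168*√13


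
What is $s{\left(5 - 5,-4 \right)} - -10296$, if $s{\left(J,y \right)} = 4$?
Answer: $10300$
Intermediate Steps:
$s{\left(5 - 5,-4 \right)} - -10296 = 4 - -10296 = 4 + 10296 = 10300$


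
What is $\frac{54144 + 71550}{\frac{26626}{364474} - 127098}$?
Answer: $- \frac{22906097478}{23161944913} \approx -0.98895$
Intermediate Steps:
$\frac{54144 + 71550}{\frac{26626}{364474} - 127098} = \frac{125694}{26626 \cdot \frac{1}{364474} - 127098} = \frac{125694}{\frac{13313}{182237} - 127098} = \frac{125694}{- \frac{23161944913}{182237}} = 125694 \left(- \frac{182237}{23161944913}\right) = - \frac{22906097478}{23161944913}$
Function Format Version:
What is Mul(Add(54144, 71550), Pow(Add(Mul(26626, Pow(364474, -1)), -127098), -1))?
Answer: Rational(-22906097478, 23161944913) ≈ -0.98895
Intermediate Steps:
Mul(Add(54144, 71550), Pow(Add(Mul(26626, Pow(364474, -1)), -127098), -1)) = Mul(125694, Pow(Add(Mul(26626, Rational(1, 364474)), -127098), -1)) = Mul(125694, Pow(Add(Rational(13313, 182237), -127098), -1)) = Mul(125694, Pow(Rational(-23161944913, 182237), -1)) = Mul(125694, Rational(-182237, 23161944913)) = Rational(-22906097478, 23161944913)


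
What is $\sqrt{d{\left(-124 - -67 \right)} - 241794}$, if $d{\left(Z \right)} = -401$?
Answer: $i \sqrt{242195} \approx 492.13 i$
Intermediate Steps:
$\sqrt{d{\left(-124 - -67 \right)} - 241794} = \sqrt{-401 - 241794} = \sqrt{-242195} = i \sqrt{242195}$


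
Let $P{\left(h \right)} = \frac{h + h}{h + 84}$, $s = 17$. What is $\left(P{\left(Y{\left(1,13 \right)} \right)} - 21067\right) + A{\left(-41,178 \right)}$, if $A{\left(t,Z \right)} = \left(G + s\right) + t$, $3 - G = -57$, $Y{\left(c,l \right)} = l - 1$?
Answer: $- \frac{84123}{4} \approx -21031.0$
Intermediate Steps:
$Y{\left(c,l \right)} = -1 + l$
$G = 60$ ($G = 3 - -57 = 3 + 57 = 60$)
$P{\left(h \right)} = \frac{2 h}{84 + h}$
$A{\left(t,Z \right)} = 77 + t$ ($A{\left(t,Z \right)} = \left(60 + 17\right) + t = 77 + t$)
$\left(P{\left(Y{\left(1,13 \right)} \right)} - 21067\right) + A{\left(-41,178 \right)} = \left(\frac{2 \left(-1 + 13\right)}{84 + \left(-1 + 13\right)} - 21067\right) + \left(77 - 41\right) = \left(2 \cdot 12 \frac{1}{84 + 12} - 21067\right) + 36 = \left(2 \cdot 12 \cdot \frac{1}{96} - 21067\right) + 36 = \left(\frac{1}{4} - 21067\right) + 36 = - \frac{84267}{4} + 36 = - \frac{84123}{4}$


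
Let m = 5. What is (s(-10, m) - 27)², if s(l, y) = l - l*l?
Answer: 18769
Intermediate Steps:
s(l, y) = l - l²
(s(-10, m) - 27)² = (-10*(1 - 1*(-10)) - 27)² = (-10*(1 + 10) - 27)² = (-10*11 - 27)² = (-110 - 27)² = (-137)² = 18769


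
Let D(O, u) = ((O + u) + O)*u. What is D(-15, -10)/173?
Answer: 400/173 ≈ 2.3121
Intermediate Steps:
D(O, u) = u*(u + 2*O) (D(O, u) = (u + 2*O)*u = u*(u + 2*O))
D(-15, -10)/173 = -10*(-10 + 2*(-15))/173 = -10*(-10 - 30)*(1/173) = -10*(-40)*(1/173) = 400*(1/173) = 400/173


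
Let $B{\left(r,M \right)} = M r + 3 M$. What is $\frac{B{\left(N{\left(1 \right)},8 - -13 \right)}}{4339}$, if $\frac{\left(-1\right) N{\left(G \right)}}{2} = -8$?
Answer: $\frac{399}{4339} \approx 0.091957$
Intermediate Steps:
$N{\left(G \right)} = 16$ ($N{\left(G \right)} = \left(-2\right) \left(-8\right) = 16$)
$B{\left(r,M \right)} = 3 M + M r$
$\frac{B{\left(N{\left(1 \right)},8 - -13 \right)}}{4339} = \frac{\left(8 - -13\right) \left(3 + 16\right)}{4339} = \left(8 + 13\right) 19 \cdot \frac{1}{4339} = 21 \cdot 19 \cdot \frac{1}{4339} = 399 \cdot \frac{1}{4339} = \frac{399}{4339}$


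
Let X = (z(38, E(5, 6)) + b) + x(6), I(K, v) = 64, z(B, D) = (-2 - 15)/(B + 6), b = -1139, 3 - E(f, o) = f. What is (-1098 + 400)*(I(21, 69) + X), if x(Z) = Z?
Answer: 16421497/22 ≈ 7.4643e+5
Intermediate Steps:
E(f, o) = 3 - f
z(B, D) = -17/(6 + B)
X = -49869/44 (X = (-17/(6 + 38) - 1139) + 6 = (-17/44 - 1139) + 6 = -50133/44 + 6 = -49869/44 ≈ -1133.4)
(-1098 + 400)*(I(21, 69) + X) = (-1098 + 400)*(64 - 49869/44) = -698*(-47053/44) = 16421497/22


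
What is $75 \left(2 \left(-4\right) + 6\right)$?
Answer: $-150$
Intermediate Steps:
$75 \left(2 \left(-4\right) + 6\right) = 75 \left(-8 + 6\right) = 75 \left(-2\right) = -150$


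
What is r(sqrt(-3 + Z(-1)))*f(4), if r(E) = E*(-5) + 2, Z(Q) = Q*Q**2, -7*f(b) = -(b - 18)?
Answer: -4 + 20*I ≈ -4.0 + 20.0*I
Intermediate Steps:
f(b) = -18/7 + b/7 (f(b) = -(-1)*(b - 18)/7 = -(-1)*(-18 + b)/7 = -(18 - b)/7 = -18/7 + b/7)
Z(Q) = Q**3
r(E) = 2 - 5*E (r(E) = -5*E + 2 = 2 - 5*E)
r(sqrt(-3 + Z(-1)))*f(4) = (2 - 5*sqrt(-3 + (-1)**3))*(-18/7 + (1/7)*4) = (2 - 5*sqrt(-3 - 1))*(-18/7 + 4/7) = (2 - 10*I)*(-2) = -4 + 20*I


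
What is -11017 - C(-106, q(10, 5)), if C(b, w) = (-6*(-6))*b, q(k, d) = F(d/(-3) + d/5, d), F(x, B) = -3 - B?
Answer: -7201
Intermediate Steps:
q(k, d) = -3 - d
C(b, w) = 36*b
-11017 - C(-106, q(10, 5)) = -11017 - 36*(-106) = -11017 - 1*(-3816) = -11017 + 3816 = -7201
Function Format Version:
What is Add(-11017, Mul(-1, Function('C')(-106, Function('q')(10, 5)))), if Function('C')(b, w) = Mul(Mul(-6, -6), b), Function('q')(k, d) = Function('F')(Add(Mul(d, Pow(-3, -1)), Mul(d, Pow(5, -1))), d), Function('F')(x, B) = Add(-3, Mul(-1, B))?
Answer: -7201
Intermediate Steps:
Function('q')(k, d) = Add(-3, Mul(-1, d))
Function('C')(b, w) = Mul(36, b)
Add(-11017, Mul(-1, Function('C')(-106, Function('q')(10, 5)))) = Add(-11017, Mul(-1, Mul(36, -106))) = Add(-11017, Mul(-1, -3816)) = Add(-11017, 3816) = -7201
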